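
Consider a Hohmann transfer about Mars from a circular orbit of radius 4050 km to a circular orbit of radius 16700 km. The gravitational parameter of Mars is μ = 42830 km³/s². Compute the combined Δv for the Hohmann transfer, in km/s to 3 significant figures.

Transfer-ellipse semi-major axis a_t = (r₁ + r₂)/2 = (4050 + 16700)/2 = 10375 km.
Circular speed at r₁: v₁ = √(μ/r₁) = √(42830/4050) = 3.251970 km/s.
On the transfer ellipse at r₁, v² = μ(2/r − 1/a) gives v_p = √[μ(2/r₁ − 1/a_t)] = 4.125824 km/s.
First burn Δv₁ = |v_p − v₁| = 0.8739 km/s.
Circular speed at r₂: v₂ = √(μ/r₂) = 1.6015 km/s.
Transfer-orbit speed at r₂: v_a = √[μ(2/r₂ − 1/a_t)] = 1.0006 km/s.
Second burn Δv₂ = |v₂ − v_a| = 0.6009 km/s.
Δv = Δv₁ + Δv₂ = 0.8739 + 0.6009 = 1.475 km/s.

Δv = 1.47 km/s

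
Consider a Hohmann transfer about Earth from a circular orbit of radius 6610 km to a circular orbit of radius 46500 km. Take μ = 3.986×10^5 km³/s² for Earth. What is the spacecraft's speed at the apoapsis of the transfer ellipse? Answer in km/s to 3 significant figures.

v = 1.46 km/s

Semi-major axis of the transfer orbit: a_t = (6610 + 46500)/2 = 26555 km.
At apoapsis, r = 46500 km.
From the vis-viva equation, v = √[μ(2/r − 1/a_t)] = 1.461 km/s.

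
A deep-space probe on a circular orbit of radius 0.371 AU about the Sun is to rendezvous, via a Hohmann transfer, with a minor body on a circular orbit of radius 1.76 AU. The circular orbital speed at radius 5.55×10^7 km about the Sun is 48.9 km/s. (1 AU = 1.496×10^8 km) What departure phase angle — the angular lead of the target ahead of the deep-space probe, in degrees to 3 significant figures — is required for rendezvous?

From the circular-orbit relation v² = μ/r at r = 5.55×10^7 km: μ = v²r = (48.9)² × 5.55×10^7 = 1.32712×10^11 km³/s².
In km: r₁ = 0.371 × 1.496×10^8 = 5.55016×10^7 km; r₂ = 1.76 × 1.496×10^8 = 2.63296×10^8 km.
Semi-major axis of the transfer orbit: a_t = (5.55016×10^7 + 2.63296×10^8)/2 = 1.593988×10^8 km.
The half-period of the transfer ellipse is t = π√(a_t³/μ) = 1.7355×10^7 s.
Target angular speed ω₂ = √(μ/r₂³) = 8.5269×10^-8 rad/s.
Angle swept by the target during transfer: ω₂·t = 1.4798 rad = 84.79°.
Arrival is 180° from departure on the ellipse, so φ = 180° − 84.79° = 95.2°.

φ = 95.2°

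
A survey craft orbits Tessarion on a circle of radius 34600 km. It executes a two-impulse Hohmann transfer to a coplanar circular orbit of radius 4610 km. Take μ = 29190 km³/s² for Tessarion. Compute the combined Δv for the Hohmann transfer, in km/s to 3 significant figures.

Semi-major axis of the transfer orbit: a_t = (34600 + 4610)/2 = 19605 km.
At r₁ the circular-orbit speed is v₁ = √(μ/r₁) = 0.9185 km/s.
Transfer-orbit speed at r₁ (vis-viva equation): v_a = √[μ(2/r₁ − 1/a_t)] = 0.4454 km/s.
First burn Δv₁ = |v_a − v₁| = 0.4731 km/s.
At r₂, v₂ = √(μ/r₂) = 2.5163 km/s.
Transfer-orbit speed at r₂: v_p = √[μ(2/r₂ − 1/a_t)] = 3.3429 km/s.
Second burn Δv₂ = |v₂ − v_p| = 0.8266 km/s.
Δv = Δv₁ + Δv₂ = 0.4731 + 0.8266 = 1.300 km/s.

Δv = 1.30 km/s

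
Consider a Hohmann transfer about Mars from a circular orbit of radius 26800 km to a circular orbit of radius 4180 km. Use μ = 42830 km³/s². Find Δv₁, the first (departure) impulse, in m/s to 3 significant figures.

The Hohmann ellipse has a_t = (r₁ + r₂)/2 = 15490 km.
On the circular orbit at r = 26800 km, v_c = √(μ/r) = 1.2642 km/s.
Transfer-orbit speed at the same r (vis-viva, a = a_t): v_t = √[μ(2/r − 1/a_t)] = 0.65670 km/s.
Δv₁ = |v_t − v_c| = |0.65670 − 1.2642| = 0.6075 km/s.

Δv₁ = 607 m/s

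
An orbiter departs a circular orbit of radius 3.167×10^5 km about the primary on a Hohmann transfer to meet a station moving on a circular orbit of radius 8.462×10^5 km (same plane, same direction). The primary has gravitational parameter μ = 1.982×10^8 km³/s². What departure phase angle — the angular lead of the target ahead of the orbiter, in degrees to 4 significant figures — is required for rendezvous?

φ = 77.47°

The Hohmann ellipse has a_t = (r₁ + r₂)/2 = 5.8145×10^5 km.
Transfer time t = π√(a_t³/μ) = 98939 s.
The target's mean motion on its circular orbit is ω₂ = √(μ/r₂³) = 1.8086×10^-5 rad/s.
Angle swept by the target during transfer: ω₂·t = 1.7894 rad = 102.53°.
The orbiter traverses 180° on the transfer ellipse, so the target must lead by 180° − 102.53° = 77.47°.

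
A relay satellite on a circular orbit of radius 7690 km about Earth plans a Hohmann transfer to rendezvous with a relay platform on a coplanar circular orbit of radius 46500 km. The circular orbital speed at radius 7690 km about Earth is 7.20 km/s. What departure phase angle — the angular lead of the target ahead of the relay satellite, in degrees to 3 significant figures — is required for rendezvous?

From the circular-orbit relation v² = μ/r at r = 7690 km: μ = v²r = (7.20)² × 7690 = 3.98650×10^5 km³/s².
Semi-major axis of the transfer orbit: a_t = (7690 + 46500)/2 = 27095 km.
Transfer time t = π√(a_t³/μ) = 22190 s.
Target angular speed ω₂ = √(μ/r₂³) = 6.297×10^-5 rad/s.
Angle swept by the target during transfer: ω₂·t = 1.3973 rad = 80.06°.
Arrival is 180° from departure on the ellipse, so φ = 180° − 80.06° = 99.9°.

φ = 99.9°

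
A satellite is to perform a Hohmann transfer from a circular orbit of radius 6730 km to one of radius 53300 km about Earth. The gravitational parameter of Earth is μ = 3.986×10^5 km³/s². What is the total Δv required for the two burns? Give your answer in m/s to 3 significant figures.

Δv = 4000 m/s

Semi-major axis of the transfer orbit: a_t = (6730 + 53300)/2 = 30015 km.
At r₁ the circular-orbit speed is v₁ = √(μ/r₁) = 7.695930 km/s.
Transfer-orbit speed at r₁ (vis-viva): v_p = √[μ(2/r₁ − 1/a_t)] = 10.25547 km/s.
First burn Δv₁ = |v_p − v₁| = 2.5595 km/s.
Circular speed at r₂: v₂ = √(μ/r₂) = 2.7346707 km/s.
Transfer-orbit speed at r₂: v_a = √[μ(2/r₂ − 1/a_t)] = 1.2949214 km/s.
Second burn Δv₂ = |v₂ − v_a| = 1.4397 km/s.
Total Δv = Δv₁ + Δv₂ = 3.999 km/s.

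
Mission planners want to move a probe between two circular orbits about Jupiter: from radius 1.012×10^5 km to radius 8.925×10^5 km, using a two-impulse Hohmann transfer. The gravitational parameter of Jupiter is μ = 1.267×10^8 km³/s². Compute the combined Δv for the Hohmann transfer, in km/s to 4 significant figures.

Semi-major axis of the transfer orbit: a_t = (1.012×10^5 + 8.925×10^5)/2 = 4.9685×10^5 km.
At r₁ the circular-orbit speed is v₁ = √(μ/r₁) = 35.38 km/s.
On the transfer ellipse at r₁, vis-viva gives v_p = √[μ(2/r₁ − 1/a_t)] = 47.42 km/s.
First burn Δv₁ = |v_p − v₁| = 12.04 km/s.
At r₂, v₂ = √(μ/r₂) = 11.9147 km/s.
Transfer-orbit speed at r₂: v_a = √[μ(2/r₂ − 1/a_t)] = 5.37727 km/s.
Second burn Δv₂ = |v₂ − v_a| = 6.537 km/s.
Total Δv = Δv₁ + Δv₂ = 18.58 km/s.

Δv = 18.58 km/s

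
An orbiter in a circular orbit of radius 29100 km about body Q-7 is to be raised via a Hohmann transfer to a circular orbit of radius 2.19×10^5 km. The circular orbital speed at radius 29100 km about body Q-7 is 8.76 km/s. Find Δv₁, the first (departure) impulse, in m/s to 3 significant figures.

Δv₁ = 2880 m/s

From the circular-orbit relation v² = μ/r at r = 29100 km: μ = v²r = (8.76)² × 29100 = 2.23306×10^6 km³/s².
Transfer-ellipse semi-major axis a_t = (r₁ + r₂)/2 = (29100 + 2.190×10^5)/2 = 1.2405×10^5 km.
On the circular orbit at r = 29100 km, v_c = √(μ/r) = 8.7600 km/s.
Vis-viva on the transfer ellipse at r = 29100 km gives v_t = √[μ(2/r − 1/a_t)] = 11.639 km/s.
Δv₁ = |v_t − v_c| = |11.639 − 8.7600| = 2.879 km/s.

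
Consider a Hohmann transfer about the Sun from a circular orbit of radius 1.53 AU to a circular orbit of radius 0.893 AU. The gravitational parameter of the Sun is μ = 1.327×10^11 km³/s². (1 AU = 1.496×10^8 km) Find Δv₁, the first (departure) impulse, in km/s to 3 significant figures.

Δv₁ = 3.41 km/s

In km: r₁ = 1.53 × 1.496×10^8 = 2.28888×10^8 km; r₂ = 0.893 × 1.496×10^8 = 1.335928×10^8 km.
The Hohmann ellipse has a_t = (r₁ + r₂)/2 = 1.812404×10^8 km.
Circular speed at r = 2.28888×10^8 km: v_c = √(μ/r) = 24.078 km/s.
Transfer-orbit speed at the same r (vis-viva, a = a_t): v_t = √[μ(2/r − 1/a_t)] = 20.672 km/s.
Δv₁ = |v_t − v_c| = |20.672 − 24.078| = 3.406 km/s.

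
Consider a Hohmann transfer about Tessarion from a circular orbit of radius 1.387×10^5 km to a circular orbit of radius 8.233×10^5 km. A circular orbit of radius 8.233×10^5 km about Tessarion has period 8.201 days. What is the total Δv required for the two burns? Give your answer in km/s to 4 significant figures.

From Kepler's third law T² = 4π²r³/μ at r = 8.233×10^5 km, T = 8.201 days = 8.201 × 86400 s = 7.085664×10^5 s: μ = 4π²r³/T² = 4.38806×10^7 km³/s².
The Hohmann ellipse has a_t = (r₁ + r₂)/2 = 4.810×10^5 km.
Circular speed at r₁: v₁ = √(μ/r₁) = √(4.38806×10^7/1.387×10^5) = 17.7868 km/s.
On the transfer ellipse at r₁, vis-viva equation gives v_p = √[μ(2/r₁ − 1/a_t)] = 23.2704 km/s.
First burn Δv₁ = |v_p − v₁| = 5.484 km/s.
At r₂, v₂ = √(μ/r₂) = 7.3006 km/s.
Transfer-orbit speed at r₂: v_a = √[μ(2/r₂ − 1/a_t)] = 3.9203 km/s.
Second burn Δv₂ = |v₂ − v_a| = 3.380 km/s.
Δv = Δv₁ + Δv₂ = 5.484 + 3.380 = 8.864 km/s.

Δv = 8.864 km/s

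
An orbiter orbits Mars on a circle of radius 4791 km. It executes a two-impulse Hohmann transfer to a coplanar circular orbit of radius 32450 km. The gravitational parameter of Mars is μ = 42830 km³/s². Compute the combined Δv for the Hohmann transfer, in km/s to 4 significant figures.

Δv = 1.523 km/s

Transfer-ellipse semi-major axis a_t = (r₁ + r₂)/2 = (4791 + 32450)/2 = 18620.5 km.
At r₁ the circular-orbit speed is v₁ = √(μ/r₁) = 2.98993 km/s.
Transfer-orbit speed at r₁ (v² = μ(2/r − 1/a)): v_p = √[μ(2/r₁ − 1/a_t)] = 3.94705 km/s.
First burn Δv₁ = |v_p − v₁| = 0.9571 km/s.
At r₂, v₂ = √(μ/r₂) = 1.14886 km/s.
Transfer-orbit speed at r₂: v_a = √[μ(2/r₂ − 1/a_t)] = 0.582752 km/s.
Second burn Δv₂ = |v₂ − v_a| = 0.5661 km/s.
Δv = Δv₁ + Δv₂ = 0.9571 + 0.5661 = 1.523 km/s.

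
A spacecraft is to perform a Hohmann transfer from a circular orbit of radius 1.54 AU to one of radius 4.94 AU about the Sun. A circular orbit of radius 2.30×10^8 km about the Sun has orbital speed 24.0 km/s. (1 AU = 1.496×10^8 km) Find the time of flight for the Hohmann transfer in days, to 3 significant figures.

From the circular-orbit relation v² = μ/r at r = 2.30×10^8 km: μ = v²r = (24.0)² × 2.30×10^8 = 1.32480×10^11 km³/s².
In km: r₁ = 1.54 × 1.496×10^8 = 2.30384×10^8 km; r₂ = 4.94 × 1.496×10^8 = 7.39024×10^8 km.
Transfer-ellipse semi-major axis a_t = (r₁ + r₂)/2 = (2.30384×10^8 + 7.39024×10^8)/2 = 4.84704×10^8 km.
Half the transfer-orbit period gives t = π√(a_t³/μ) = 9.211×10^7 s.
Converting: 9.211×10^7 s ÷ 86400 s/day = 1070 days.

t = 1070 days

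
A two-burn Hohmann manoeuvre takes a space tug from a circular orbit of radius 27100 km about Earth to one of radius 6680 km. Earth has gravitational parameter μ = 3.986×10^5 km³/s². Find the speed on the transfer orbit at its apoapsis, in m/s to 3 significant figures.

Semi-major axis of the transfer orbit: a_t = (27100 + 6680)/2 = 16890 km.
At apoapsis, r = 27100 km.
Applying v² = μ(2/r − 1/a_t): v = 2.412 km/s.

v = 2410 m/s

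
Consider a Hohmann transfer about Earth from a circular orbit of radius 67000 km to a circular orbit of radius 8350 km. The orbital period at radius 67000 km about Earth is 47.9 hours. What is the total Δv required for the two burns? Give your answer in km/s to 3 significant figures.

Δv = 3.60 km/s

From Kepler's third law T² = 4π²r³/μ at r = 67000 km, T = 47.9 hours = 47.9 × 3600 s = 1.7244×10^5 s: μ = 4π²r³/T² = 3.99308×10^5 km³/s².
Transfer-ellipse semi-major axis a_t = (r₁ + r₂)/2 = (67000 + 8350)/2 = 37675 km.
Circular speed at r₁: v₁ = √(μ/r₁) = √(3.99308×10^5/67000) = 2.441 km/s.
Transfer-orbit speed at r₁ (v² = μ(2/r − 1/a)): v_a = √[μ(2/r₁ − 1/a_t)] = 1.149 km/s.
First burn Δv₁ = |v_a − v₁| = 1.292 km/s.
Circular speed at r₂: v₂ = √(μ/r₂) = 6.915 km/s.
Transfer-orbit speed at r₂: v_p = √[μ(2/r₂ − 1/a_t)] = 9.222 km/s.
Second burn Δv₂ = |v₂ − v_p| = 2.307 km/s.
Δv = Δv₁ + Δv₂ = 1.292 + 2.307 = 3.599 km/s.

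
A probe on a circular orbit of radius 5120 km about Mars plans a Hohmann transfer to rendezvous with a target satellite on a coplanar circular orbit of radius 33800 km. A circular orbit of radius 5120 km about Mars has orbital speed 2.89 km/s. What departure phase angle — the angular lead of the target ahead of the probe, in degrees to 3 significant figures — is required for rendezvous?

From the circular-orbit relation v² = μ/r at r = 5120 km: μ = v²r = (2.89)² × 5120 = 42762.8 km³/s².
Transfer-ellipse semi-major axis a_t = (r₁ + r₂)/2 = (5120 + 33800)/2 = 19460 km.
The half-period of the transfer ellipse is t = π√(a_t³/μ) = 41241 s.
Target angular speed ω₂ = √(μ/r₂³) = 3.3278×10^-5 rad/s.
Angle swept by the target during transfer: ω₂·t = 1.3724 rad = 78.63°.
The probe traverses 180° on the transfer ellipse, so the target must lead by 180° − 78.63° = 101°.

φ = 101°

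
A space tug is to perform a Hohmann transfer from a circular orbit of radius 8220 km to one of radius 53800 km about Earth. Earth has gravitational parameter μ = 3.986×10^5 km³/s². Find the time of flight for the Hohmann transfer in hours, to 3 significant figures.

The Hohmann ellipse has a_t = (r₁ + r₂)/2 = 31010 km.
By Kepler's third law the transfer-orbit period is T = 2π√(a_t³/μ), so t = T/2 = 27170 s.
Converting: 27170 s ÷ 3600 s/hour = 7.55 hours.

t = 7.55 hours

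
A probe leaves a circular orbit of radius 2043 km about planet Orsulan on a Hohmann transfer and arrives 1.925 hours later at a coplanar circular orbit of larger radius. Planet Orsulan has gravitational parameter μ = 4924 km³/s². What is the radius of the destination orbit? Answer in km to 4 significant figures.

r₂ = 3723 km

Transfer time t = 1.925 hours = 6930 s, and t = π√(a_t³/μ).
So a_t = (μ t²/π²)^(1/3) = (4924 × (6930)² / π²)^(1/3) = 2882.9 km.
Since a_t = (r₁ + r₂)/2, r₂ = 2a_t − r₁ = 2×2882.9 − 2043 = 3722.8 km.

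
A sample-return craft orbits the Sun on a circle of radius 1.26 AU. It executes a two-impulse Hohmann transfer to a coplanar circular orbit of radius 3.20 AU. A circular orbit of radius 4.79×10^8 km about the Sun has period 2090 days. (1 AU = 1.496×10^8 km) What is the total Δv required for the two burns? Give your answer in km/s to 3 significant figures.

From Kepler's third law T² = 4π²r³/μ at r = 4.79×10^8 km, T = 2090 days = 2090 × 86400 s = 1.80576×10^8 s: μ = 4π²r³/T² = 1.33060×10^11 km³/s².
In km: r₁ = 1.26 × 1.496×10^8 = 1.88496×10^8 km; r₂ = 3.20 × 1.496×10^8 = 4.7872×10^8 km.
The Hohmann ellipse has a_t = (r₁ + r₂)/2 = 3.33608×10^8 km.
Circular speed at r₁: v₁ = √(μ/r₁) = √(1.33060×10^11/1.88496×10^8) = 26.569 km/s.
On the transfer ellipse at r₁, v² = μ(2/r − 1/a) gives v_p = √[μ(2/r₁ − 1/a_t)] = 31.827 km/s.
First burn Δv₁ = |v_p − v₁| = 5.258 km/s.
At r₂, v₂ = √(μ/r₂) = 16.67 km/s.
Transfer-orbit speed at r₂: v_a = √[μ(2/r₂ − 1/a_t)] = 12.53 km/s.
Second burn Δv₂ = |v₂ − v_a| = 4.140 km/s.
Δv = Δv₁ + Δv₂ = 5.258 + 4.140 = 9.398 km/s.

Δv = 9.40 km/s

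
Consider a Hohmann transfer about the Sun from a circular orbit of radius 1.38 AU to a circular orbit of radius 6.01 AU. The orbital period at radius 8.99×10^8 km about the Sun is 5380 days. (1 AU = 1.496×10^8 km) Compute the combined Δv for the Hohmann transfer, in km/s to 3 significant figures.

Δv = 11.7 km/s

From Kepler's third law T² = 4π²r³/μ at r = 8.99×10^8 km, T = 5380 days = 5380 × 86400 s = 4.64832×10^8 s: μ = 4π²r³/T² = 1.32754×10^11 km³/s².
In km: r₁ = 1.38 × 1.496×10^8 = 2.06448×10^8 km; r₂ = 6.01 × 1.496×10^8 = 8.99096×10^8 km.
Transfer-ellipse semi-major axis a_t = (r₁ + r₂)/2 = (2.06448×10^8 + 8.99096×10^8)/2 = 5.52772×10^8 km.
Circular speed at r₁: v₁ = √(μ/r₁) = √(1.32754×10^11/2.06448×10^8) = 25.3582 km/s.
On the transfer ellipse at r₁, v² = μ(2/r − 1/a) gives v_p = √[μ(2/r₁ − 1/a_t)] = 32.3406 km/s.
First burn Δv₁ = |v_p − v₁| = 6.982 km/s.
At r₂, v₂ = √(μ/r₂) = 12.151 km/s.
Transfer-orbit speed at r₂: v_a = √[μ(2/r₂ − 1/a_t)] = 7.4260 km/s.
Second burn Δv₂ = |v₂ − v_a| = 4.725 km/s.
Δv = Δv₁ + Δv₂ = 6.982 + 4.725 = 11.71 km/s.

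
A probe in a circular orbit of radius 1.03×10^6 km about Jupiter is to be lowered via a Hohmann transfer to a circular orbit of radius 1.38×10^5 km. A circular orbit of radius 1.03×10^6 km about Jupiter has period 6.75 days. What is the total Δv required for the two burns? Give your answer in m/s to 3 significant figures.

Δv = 15600 m/s

From Kepler's third law T² = 4π²r³/μ at r = 1.03×10^6 km, T = 6.75 days = 6.75 × 86400 s = 5.832×10^5 s: μ = 4π²r³/T² = 1.26834×10^8 km³/s².
The Hohmann ellipse has a_t = (r₁ + r₂)/2 = 5.840×10^5 km.
Circular speed at r₁: v₁ = √(μ/r₁) = √(1.26834×10^8/1.030×10^6) = 11.097 km/s.
Transfer-orbit speed at r₁ (vis-viva): v_a = √[μ(2/r₁ − 1/a_t)] = 5.3943 km/s.
First burn Δv₁ = |v_a − v₁| = 5.703 km/s.
Circular speed at r₂: v₂ = √(μ/r₂) = 30.3165 km/s.
Transfer-orbit speed at r₂: v_p = √[μ(2/r₂ − 1/a_t)] = 40.2616 km/s.
Second burn Δv₂ = |v₂ − v_p| = 9.945 km/s.
Δv = Δv₁ + Δv₂ = 5.703 + 9.945 = 15.65 km/s.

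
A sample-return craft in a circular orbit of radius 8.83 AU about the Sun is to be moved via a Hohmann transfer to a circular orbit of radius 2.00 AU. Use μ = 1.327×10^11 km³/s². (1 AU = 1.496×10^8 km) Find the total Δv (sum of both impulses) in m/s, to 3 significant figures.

In km: r₁ = 8.83 × 1.496×10^8 = 1.320968×10^9 km; r₂ = 2.00 × 1.496×10^8 = 2.992×10^8 km.
Semi-major axis of the transfer orbit: a_t = (1.320968×10^9 + 2.992×10^8)/2 = 8.10084×10^8 km.
At r₁ the circular-orbit speed is v₁ = √(μ/r₁) = 10.023 km/s.
On the transfer ellipse at r₁, vis-viva equation gives v_a = √[μ(2/r₁ − 1/a_t)] = 6.0912 km/s.
First burn Δv₁ = |v_a − v₁| = 3.932 km/s.
At r₂, v₂ = √(μ/r₂) = 21.060 km/s.
Transfer-orbit speed at r₂: v_p = √[μ(2/r₂ − 1/a_t)] = 26.893 km/s.
Second burn Δv₂ = |v₂ − v_p| = 5.833 km/s.
Total Δv = Δv₁ + Δv₂ = 9.765 km/s.

Δv = 9760 m/s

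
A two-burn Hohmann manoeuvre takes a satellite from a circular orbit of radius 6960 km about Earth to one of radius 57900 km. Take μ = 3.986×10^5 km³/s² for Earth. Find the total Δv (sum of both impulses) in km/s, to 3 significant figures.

Δv = 3.95 km/s

Semi-major axis of the transfer orbit: a_t = (6960 + 57900)/2 = 32430 km.
Circular speed at r₁: v₁ = √(μ/r₁) = √(3.986×10^5/6960) = 7.5677 km/s.
Transfer-orbit speed at r₁ (v² = μ(2/r − 1/a)): v_p = √[μ(2/r₁ − 1/a_t)] = 10.112 km/s.
First burn Δv₁ = |v_p − v₁| = 2.544 km/s.
Circular speed at r₂: v₂ = √(μ/r₂) = 2.624 km/s.
Transfer-orbit speed at r₂: v_a = √[μ(2/r₂ − 1/a_t)] = 1.216 km/s.
Second burn Δv₂ = |v₂ − v_a| = 1.408 km/s.
Δv = Δv₁ + Δv₂ = 2.544 + 1.408 = 3.952 km/s.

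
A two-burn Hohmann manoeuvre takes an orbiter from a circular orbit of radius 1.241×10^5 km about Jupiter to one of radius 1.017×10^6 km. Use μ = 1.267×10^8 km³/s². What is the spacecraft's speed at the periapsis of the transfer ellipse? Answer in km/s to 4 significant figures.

The Hohmann ellipse has a_t = (r₁ + r₂)/2 = 5.7055×10^5 km.
The periapsis of the transfer ellipse is at r = 1.241×10^5 km.
Applying v² = μ(2/r − 1/a_t): v = 42.66 km/s.

v = 42.66 km/s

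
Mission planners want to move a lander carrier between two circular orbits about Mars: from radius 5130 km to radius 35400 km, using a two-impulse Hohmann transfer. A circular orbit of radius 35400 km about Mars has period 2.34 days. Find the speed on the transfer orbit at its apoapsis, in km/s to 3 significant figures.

From Kepler's third law T² = 4π²r³/μ at r = 35400 km, T = 2.34 days = 2.34 × 86400 s = 2.02176×10^5 s: μ = 4π²r³/T² = 42846.0 km³/s².
Semi-major axis of the transfer orbit: a_t = (5130 + 35400)/2 = 20265 km.
The apoapsis of the transfer ellipse is at r = 35400 km.
Vis-viva: v = √[μ(2/r − 1/a_t)] = √[42846.0 × (2/35400 − 1/20265)] = 0.5535 km/s.

v = 0.554 km/s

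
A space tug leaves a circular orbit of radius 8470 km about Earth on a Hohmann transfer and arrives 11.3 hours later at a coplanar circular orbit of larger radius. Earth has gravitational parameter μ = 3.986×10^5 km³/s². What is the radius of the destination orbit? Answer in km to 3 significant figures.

Transfer time t = 11.3 hours = 40680 s, and t = π√(a_t³/μ).
So a_t = (μ t²/π²)^(1/3) = (3.986×10^5 × (40680)² / π²)^(1/3) = 40582 km.
Since a_t = (r₁ + r₂)/2, r₂ = 2a_t − r₁ = 2×40582 − 8470 = 72694 km.

r₂ = 72700 km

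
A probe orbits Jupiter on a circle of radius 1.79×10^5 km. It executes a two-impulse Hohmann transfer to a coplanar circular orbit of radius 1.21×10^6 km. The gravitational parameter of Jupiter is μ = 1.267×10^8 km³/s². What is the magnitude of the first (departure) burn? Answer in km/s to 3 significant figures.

Δv₁ = 8.51 km/s

Semi-major axis of the transfer orbit: a_t = (1.790×10^5 + 1.210×10^6)/2 = 6.945×10^5 km.
On the circular orbit at r = 1.790×10^5 km, v_c = √(μ/r) = 26.605 km/s.
Transfer-orbit speed at the same r (vis-viva, a = a_t): v_t = √[μ(2/r − 1/a_t)] = 35.117 km/s.
Δv₁ = |v_t − v_c| = |35.117 − 26.605| = 8.512 km/s.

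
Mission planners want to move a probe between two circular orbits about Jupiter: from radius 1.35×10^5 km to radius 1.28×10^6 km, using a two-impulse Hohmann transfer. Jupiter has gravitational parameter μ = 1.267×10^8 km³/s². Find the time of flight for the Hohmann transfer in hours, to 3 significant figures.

The Hohmann ellipse has a_t = (r₁ + r₂)/2 = 7.075×10^5 km.
Half the transfer-orbit period gives t = π√(a_t³/μ) = 1.661×10^5 s.
Converting: 1.661×10^5 s ÷ 3600 s/hour = 46.1 hours.

t = 46.1 hours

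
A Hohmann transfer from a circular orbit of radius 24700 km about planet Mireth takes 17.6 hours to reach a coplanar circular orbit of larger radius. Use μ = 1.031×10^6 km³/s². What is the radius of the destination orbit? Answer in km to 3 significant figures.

Transfer time t = 17.6 hours = 63360 s, and t = π√(a_t³/μ).
So a_t = (μ t²/π²)^(1/3) = (1.031×10^6 × (63360)² / π²)^(1/3) = 74851 km.
Since a_t = (r₁ + r₂)/2, r₂ = 2a_t − r₁ = 2×74851 − 24700 = 1.25002×10^5 km.

r₂ = 1.25×10^5 km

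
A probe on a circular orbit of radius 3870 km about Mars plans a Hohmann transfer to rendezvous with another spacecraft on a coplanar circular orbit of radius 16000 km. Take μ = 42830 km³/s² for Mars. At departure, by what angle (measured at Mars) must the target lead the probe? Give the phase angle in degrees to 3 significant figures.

φ = 91.9°

The Hohmann ellipse has a_t = (r₁ + r₂)/2 = 9935 km.
Transfer time t = π√(a_t³/μ) = 15032 s.
The target's mean motion on its circular orbit is ω₂ = √(μ/r₂³) = 1.0226×10^-4 rad/s.
Angle swept by the target during transfer: ω₂·t = 1.53717 rad = 88.07°.
Arrival is 180° from departure on the ellipse, so φ = 180° − 88.07° = 91.9°.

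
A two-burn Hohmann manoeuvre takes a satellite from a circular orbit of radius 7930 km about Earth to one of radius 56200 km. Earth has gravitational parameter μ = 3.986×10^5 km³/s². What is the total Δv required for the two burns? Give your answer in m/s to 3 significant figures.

Δv = 3640 m/s

Transfer-ellipse semi-major axis a_t = (r₁ + r₂)/2 = (7930 + 56200)/2 = 32065 km.
At r₁ the circular-orbit speed is v₁ = √(μ/r₁) = 7.090 km/s.
Transfer-orbit speed at r₁ (vis-viva): v_p = √[μ(2/r₁ − 1/a_t)] = 9.386 km/s.
First burn Δv₁ = |v_p − v₁| = 2.296 km/s.
Circular speed at r₂: v₂ = √(μ/r₂) = 2.663 km/s.
Transfer-orbit speed at r₂: v_a = √[μ(2/r₂ − 1/a_t)] = 1.324 km/s.
Second burn Δv₂ = |v₂ − v_a| = 1.339 km/s.
Total Δv = Δv₁ + Δv₂ = 3.635 km/s.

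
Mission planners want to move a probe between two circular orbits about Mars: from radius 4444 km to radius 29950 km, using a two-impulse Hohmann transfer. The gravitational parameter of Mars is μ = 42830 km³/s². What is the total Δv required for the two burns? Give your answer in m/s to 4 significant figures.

Transfer-ellipse semi-major axis a_t = (r₁ + r₂)/2 = (4444 + 29950)/2 = 17197 km.
Circular speed at r₁: v₁ = √(μ/r₁) = √(42830/4444) = 3.10447 km/s.
Transfer-orbit speed at r₁ (vis-viva equation): v_p = √[μ(2/r₁ − 1/a_t)] = 4.09694 km/s.
First burn Δv₁ = |v_p − v₁| = 0.9925 km/s.
At r₂, v₂ = √(μ/r₂) = 1.1958 km/s.
Transfer-orbit speed at r₂: v_a = √[μ(2/r₂ − 1/a_t)] = 0.60791 km/s.
Second burn Δv₂ = |v₂ − v_a| = 0.5879 km/s.
Total Δv = Δv₁ + Δv₂ = 1.580 km/s.

Δv = 1580 m/s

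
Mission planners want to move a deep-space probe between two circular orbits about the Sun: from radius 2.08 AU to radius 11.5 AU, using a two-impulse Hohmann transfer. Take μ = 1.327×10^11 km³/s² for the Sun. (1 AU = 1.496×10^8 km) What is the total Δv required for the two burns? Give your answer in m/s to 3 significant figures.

In km: r₁ = 2.08 × 1.496×10^8 = 3.11168×10^8 km; r₂ = 11.5 × 1.496×10^8 = 1.7204×10^9 km.
The Hohmann ellipse has a_t = (r₁ + r₂)/2 = 1.015784×10^9 km.
At r₁ the circular-orbit speed is v₁ = √(μ/r₁) = 20.651 km/s.
Transfer-orbit speed at r₁ (vis-viva): v_p = √[μ(2/r₁ − 1/a_t)] = 26.875 km/s.
First burn Δv₁ = |v_p − v₁| = 6.224 km/s.
At r₂, v₂ = √(μ/r₂) = 8.783 km/s.
Transfer-orbit speed at r₂: v_a = √[μ(2/r₂ − 1/a_t)] = 4.861 km/s.
Second burn Δv₂ = |v₂ − v_a| = 3.922 km/s.
Δv = Δv₁ + Δv₂ = 6.224 + 3.922 = 10.15 km/s.

Δv = 10100 m/s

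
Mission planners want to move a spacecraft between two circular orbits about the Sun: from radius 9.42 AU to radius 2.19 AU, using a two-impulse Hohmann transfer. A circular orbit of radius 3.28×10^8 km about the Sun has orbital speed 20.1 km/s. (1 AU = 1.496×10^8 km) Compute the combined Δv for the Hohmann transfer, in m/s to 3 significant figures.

From the circular-orbit relation v² = μ/r at r = 3.28×10^8 km: μ = v²r = (20.1)² × 3.28×10^8 = 1.32515×10^11 km³/s².
In km: r₁ = 9.42 × 1.496×10^8 = 1.409232×10^9 km; r₂ = 2.19 × 1.496×10^8 = 3.27624×10^8 km.
Semi-major axis of the transfer orbit: a_t = (1.409232×10^9 + 3.27624×10^8)/2 = 8.68428×10^8 km.
At r₁ the circular-orbit speed is v₁ = √(μ/r₁) = 9.697 km/s.
Transfer-orbit speed at r₁ (vis-viva equation): v_a = √[μ(2/r₁ − 1/a_t)] = 5.956 km/s.
First burn Δv₁ = |v_a − v₁| = 3.741 km/s.
Circular speed at r₂: v₂ = √(μ/r₂) = 20.1115 km/s.
Transfer-orbit speed at r₂: v_p = √[μ(2/r₂ − 1/a_t)] = 25.6194 km/s.
Second burn Δv₂ = |v₂ − v_p| = 5.508 km/s.
Total Δv = Δv₁ + Δv₂ = 9.249 km/s.

Δv = 9250 m/s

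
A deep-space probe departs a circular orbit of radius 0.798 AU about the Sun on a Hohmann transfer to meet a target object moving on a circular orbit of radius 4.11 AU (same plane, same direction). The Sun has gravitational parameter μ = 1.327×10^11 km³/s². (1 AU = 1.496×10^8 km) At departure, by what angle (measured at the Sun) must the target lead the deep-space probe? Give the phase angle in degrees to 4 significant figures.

φ = 96.95°

In km: r₁ = 0.798 × 1.496×10^8 = 1.193808×10^8 km; r₂ = 4.11 × 1.496×10^8 = 6.14856×10^8 km.
The Hohmann ellipse has a_t = (r₁ + r₂)/2 = 3.671184×10^8 km.
Transfer time t = π√(a_t³/μ) = 6.06630×10^7 s.
The target's mean motion on its circular orbit is ω₂ = √(μ/r₂³) = 2.38933×10^-8 rad/s.
Angle swept by the target during transfer: ω₂·t = 1.44944 rad = 83.05°.
Arrival is 180° from departure on the ellipse, so φ = 180° − 83.05° = 96.95°.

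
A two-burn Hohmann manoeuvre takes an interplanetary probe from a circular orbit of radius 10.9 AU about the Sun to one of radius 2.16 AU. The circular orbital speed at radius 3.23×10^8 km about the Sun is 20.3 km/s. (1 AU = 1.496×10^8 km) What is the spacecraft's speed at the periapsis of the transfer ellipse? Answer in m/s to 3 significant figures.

From the circular-orbit relation v² = μ/r at r = 3.23×10^8 km: μ = v²r = (20.3)² × 3.23×10^8 = 1.33105×10^11 km³/s².
In km: r₁ = 10.9 × 1.496×10^8 = 1.63064×10^9 km; r₂ = 2.16 × 1.496×10^8 = 3.23136×10^8 km.
The Hohmann ellipse has a_t = (r₁ + r₂)/2 = 9.76888×10^8 km.
At periapsis, r = 3.23136×10^8 km.
From the vis-viva equation, v = √[μ(2/r − 1/a_t)] = 26.22 km/s.

v = 26200 m/s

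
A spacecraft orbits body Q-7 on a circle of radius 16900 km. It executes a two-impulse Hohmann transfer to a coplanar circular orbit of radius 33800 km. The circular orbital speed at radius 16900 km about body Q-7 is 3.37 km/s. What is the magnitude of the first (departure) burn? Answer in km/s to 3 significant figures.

Δv₁ = 0.521 km/s

From the circular-orbit relation v² = μ/r at r = 16900 km: μ = v²r = (3.37)² × 16900 = 1.91932×10^5 km³/s².
The Hohmann ellipse has a_t = (r₁ + r₂)/2 = 25350 km.
On the circular orbit at r = 16900 km, v_c = √(μ/r) = 3.3700 km/s.
Vis-viva on the transfer ellipse at r = 16900 km gives v_t = √[μ(2/r − 1/a_t)] = 3.8913 km/s.
Δv₁ = |v_t − v_c| = |3.8913 − 3.3700| = 0.5213 km/s.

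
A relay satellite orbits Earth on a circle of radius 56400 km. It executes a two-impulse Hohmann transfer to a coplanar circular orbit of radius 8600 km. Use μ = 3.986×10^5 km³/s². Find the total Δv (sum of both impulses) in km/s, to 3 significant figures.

Δv = 3.45 km/s

The Hohmann ellipse has a_t = (r₁ + r₂)/2 = 32500 km.
At r₁ the circular-orbit speed is v₁ = √(μ/r₁) = 2.6585 km/s.
Transfer-orbit speed at r₁ (v² = μ(2/r − 1/a)): v_a = √[μ(2/r₁ − 1/a_t)] = 1.3675 km/s.
First burn Δv₁ = |v_a − v₁| = 1.291 km/s.
At r₂, v₂ = √(μ/r₂) = 6.808 km/s.
Transfer-orbit speed at r₂: v_p = √[μ(2/r₂ − 1/a_t)] = 8.968 km/s.
Second burn Δv₂ = |v₂ − v_p| = 2.160 km/s.
Total Δv = Δv₁ + Δv₂ = 3.451 km/s.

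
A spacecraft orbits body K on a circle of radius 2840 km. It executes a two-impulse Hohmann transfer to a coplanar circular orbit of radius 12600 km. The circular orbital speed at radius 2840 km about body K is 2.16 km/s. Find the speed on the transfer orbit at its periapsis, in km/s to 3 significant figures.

From the circular-orbit relation v² = μ/r at r = 2840 km: μ = v²r = (2.16)² × 2840 = 13250.3 km³/s².
Transfer-ellipse semi-major axis a_t = (r₁ + r₂)/2 = (2840 + 12600)/2 = 7720 km.
The periapsis of the transfer ellipse is at r = 2840 km.
Vis-viva: v = √[μ(2/r − 1/a_t)] = √[13250.3 × (2/2840 − 1/7720)] = 2.759 km/s.

v = 2.76 km/s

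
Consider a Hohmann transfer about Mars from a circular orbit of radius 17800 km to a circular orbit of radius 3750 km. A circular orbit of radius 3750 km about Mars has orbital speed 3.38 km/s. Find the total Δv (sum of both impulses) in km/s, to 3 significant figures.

From the circular-orbit relation v² = μ/r at r = 3750 km: μ = v²r = (3.38)² × 3750 = 42841.5 km³/s².
Transfer-ellipse semi-major axis a_t = (r₁ + r₂)/2 = (17800 + 3750)/2 = 10775 km.
Circular speed at r₁: v₁ = √(μ/r₁) = √(42841.5/17800) = 1.5514 km/s.
Transfer-orbit speed at r₁ (v² = μ(2/r − 1/a)): v_a = √[μ(2/r₁ − 1/a_t)] = 0.91523 km/s.
First burn Δv₁ = |v_a − v₁| = 0.63617 km/s.
Circular speed at r₂: v₂ = √(μ/r₂) = 3.38000 km/s.
Transfer-orbit speed at r₂: v_p = √[μ(2/r₂ − 1/a_t)] = 4.34428 km/s.
Second burn Δv₂ = |v₂ − v_p| = 0.96428 km/s.
Total Δv = Δv₁ + Δv₂ = 1.600 km/s.

Δv = 1.60 km/s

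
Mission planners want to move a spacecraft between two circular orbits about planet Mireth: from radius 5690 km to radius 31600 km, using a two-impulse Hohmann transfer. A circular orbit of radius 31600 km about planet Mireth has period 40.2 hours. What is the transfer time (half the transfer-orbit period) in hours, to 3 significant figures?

From Kepler's third law T² = 4π²r³/μ at r = 31600 km, T = 40.2 hours = 40.2 × 3600 s = 1.4472×10^5 s: μ = 4π²r³/T² = 59479.0 km³/s².
Semi-major axis of the transfer orbit: a_t = (5690 + 31600)/2 = 18645 km.
Half the transfer-orbit period gives t = π√(a_t³/μ) = 32800 s.
Converting: 32800 s ÷ 3600 s/hour = 9.11 hours.

t = 9.11 hours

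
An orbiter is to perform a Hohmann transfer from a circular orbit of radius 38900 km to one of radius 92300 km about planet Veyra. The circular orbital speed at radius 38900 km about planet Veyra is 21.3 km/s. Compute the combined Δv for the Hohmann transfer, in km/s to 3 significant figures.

From the circular-orbit relation v² = μ/r at r = 38900 km: μ = v²r = (21.3)² × 38900 = 1.76485×10^7 km³/s².
Transfer-ellipse semi-major axis a_t = (r₁ + r₂)/2 = (38900 + 92300)/2 = 65600 km.
At r₁ the circular-orbit speed is v₁ = √(μ/r₁) = 21.3000 km/s.
Transfer-orbit speed at r₁ (v² = μ(2/r − 1/a)): v_p = √[μ(2/r₁ − 1/a_t)] = 25.2655 km/s.
First burn Δv₁ = |v_p − v₁| = 3.9655 km/s.
At r₂, v₂ = √(μ/r₂) = 13.8278 km/s.
Transfer-orbit speed at r₂: v_a = √[μ(2/r₂ − 1/a_t)] = 10.6482 km/s.
Second burn Δv₂ = |v₂ − v_a| = 3.1796 km/s.
Δv = Δv₁ + Δv₂ = 3.9655 + 3.1796 = 7.145 km/s.

Δv = 7.15 km/s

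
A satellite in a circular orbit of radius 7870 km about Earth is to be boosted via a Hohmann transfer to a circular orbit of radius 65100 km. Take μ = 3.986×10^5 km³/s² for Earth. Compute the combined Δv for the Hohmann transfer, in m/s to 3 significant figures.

Semi-major axis of the transfer orbit: a_t = (7870 + 65100)/2 = 36485 km.
At r₁ the circular-orbit speed is v₁ = √(μ/r₁) = 7.1167 km/s.
On the transfer ellipse at r₁, v² = μ(2/r − 1/a) gives v_p = √[μ(2/r₁ − 1/a_t)] = 9.5064 km/s.
First burn Δv₁ = |v_p − v₁| = 2.390 km/s.
At r₂, v₂ = √(μ/r₂) = 2.474 km/s.
Transfer-orbit speed at r₂: v_a = √[μ(2/r₂ − 1/a_t)] = 1.149 km/s.
Second burn Δv₂ = |v₂ − v_a| = 1.325 km/s.
Total Δv = Δv₁ + Δv₂ = 3.715 km/s.

Δv = 3710 m/s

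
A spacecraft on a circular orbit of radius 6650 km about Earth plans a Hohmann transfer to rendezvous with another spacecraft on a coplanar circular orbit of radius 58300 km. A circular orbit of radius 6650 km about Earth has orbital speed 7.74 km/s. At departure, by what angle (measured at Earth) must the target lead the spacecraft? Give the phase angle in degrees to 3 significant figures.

φ = 105°

From the circular-orbit relation v² = μ/r at r = 6650 km: μ = v²r = (7.74)² × 6650 = 3.98386×10^5 km³/s².
The Hohmann ellipse has a_t = (r₁ + r₂)/2 = 32475 km.
The half-period of the transfer ellipse is t = π√(a_t³/μ) = 29130 s.
The target's mean motion on its circular orbit is ω₂ = √(μ/r₂³) = 4.484×10^-5 rad/s.
Angle swept by the target during transfer: ω₂·t = 1.306 rad = 74.83°.
The spacecraft traverses 180° on the transfer ellipse, so the target must lead by 180° − 74.83° = 105°.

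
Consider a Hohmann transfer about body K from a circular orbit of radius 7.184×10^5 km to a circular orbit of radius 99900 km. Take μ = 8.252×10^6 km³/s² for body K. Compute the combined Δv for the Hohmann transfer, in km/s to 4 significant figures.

Δv = 4.669 km/s

Semi-major axis of the transfer orbit: a_t = (7.184×10^5 + 99900)/2 = 4.0915×10^5 km.
At r₁ the circular-orbit speed is v₁ = √(μ/r₁) = 3.389 km/s.
Transfer-orbit speed at r₁ (vis-viva equation): v_a = √[μ(2/r₁ − 1/a_t)] = 1.675 km/s.
First burn Δv₁ = |v_a − v₁| = 1.714 km/s.
At r₂, v₂ = √(μ/r₂) = 9.088597 km/s.
Transfer-orbit speed at r₂: v_p = √[μ(2/r₂ − 1/a_t)] = 12.04311 km/s.
Second burn Δv₂ = |v₂ − v_p| = 2.955 km/s.
Δv = Δv₁ + Δv₂ = 1.714 + 2.955 = 4.669 km/s.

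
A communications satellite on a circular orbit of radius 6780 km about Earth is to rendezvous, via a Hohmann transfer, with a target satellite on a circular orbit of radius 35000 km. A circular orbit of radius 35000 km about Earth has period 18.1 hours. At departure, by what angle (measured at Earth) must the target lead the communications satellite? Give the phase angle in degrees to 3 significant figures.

From Kepler's third law T² = 4π²r³/μ at r = 35000 km, T = 18.1 hours = 18.1 × 3600 s = 65160 s: μ = 4π²r³/T² = 3.98659×10^5 km³/s².
Transfer-ellipse semi-major axis a_t = (r₁ + r₂)/2 = (6780 + 35000)/2 = 20890 km.
The half-period of the transfer ellipse is t = π√(a_t³/μ) = 15023 s.
Target angular speed ω₂ = √(μ/r₂³) = 9.6427×10^-5 rad/s.
Angle swept by the target during transfer: ω₂·t = 1.4486 rad = 83.00°.
Arrival is 180° from departure on the ellipse, so φ = 180° − 83.00° = 97.0°.

φ = 97.0°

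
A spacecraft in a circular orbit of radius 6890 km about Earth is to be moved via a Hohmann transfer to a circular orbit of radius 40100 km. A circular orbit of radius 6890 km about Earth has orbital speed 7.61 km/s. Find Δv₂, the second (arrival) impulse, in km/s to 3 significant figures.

From the circular-orbit relation v² = μ/r at r = 6890 km: μ = v²r = (7.61)² × 6890 = 3.99014×10^5 km³/s².
The Hohmann ellipse has a_t = (r₁ + r₂)/2 = 23495 km.
On the circular orbit at r = 40100 km, v_c = √(μ/r) = 3.154 km/s.
Transfer-orbit speed at the same r (vis-viva, a = a_t): v_t = √[μ(2/r − 1/a_t)] = 1.708 km/s.
Δv₂ = |v_t − v_c| = |1.708 − 3.154| = 1.446 km/s.

Δv₂ = 1.45 km/s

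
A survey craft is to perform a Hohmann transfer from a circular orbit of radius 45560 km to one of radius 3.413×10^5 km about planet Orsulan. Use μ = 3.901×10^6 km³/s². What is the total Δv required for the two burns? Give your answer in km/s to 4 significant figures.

Transfer-ellipse semi-major axis a_t = (r₁ + r₂)/2 = (45560 + 3.413×10^5)/2 = 1.9343×10^5 km.
At r₁ the circular-orbit speed is v₁ = √(μ/r₁) = 9.2533 km/s.
On the transfer ellipse at r₁, vis-viva equation gives v_p = √[μ(2/r₁ − 1/a_t)] = 12.291 km/s.
First burn Δv₁ = |v_p − v₁| = 3.038 km/s.
At r₂, v₂ = √(μ/r₂) = 3.381 km/s.
Transfer-orbit speed at r₂: v_a = √[μ(2/r₂ − 1/a_t)] = 1.641 km/s.
Second burn Δv₂ = |v₂ − v_a| = 1.740 km/s.
Δv = Δv₁ + Δv₂ = 3.038 + 1.740 = 4.778 km/s.

Δv = 4.778 km/s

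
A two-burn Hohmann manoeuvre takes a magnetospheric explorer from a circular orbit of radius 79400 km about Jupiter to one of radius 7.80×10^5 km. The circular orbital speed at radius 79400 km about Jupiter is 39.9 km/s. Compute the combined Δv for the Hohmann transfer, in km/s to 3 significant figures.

Δv = 21.1 km/s

From the circular-orbit relation v² = μ/r at r = 79400 km: μ = v²r = (39.9)² × 79400 = 1.26406×10^8 km³/s².
Semi-major axis of the transfer orbit: a_t = (79400 + 7.800×10^5)/2 = 4.297×10^5 km.
Circular speed at r₁: v₁ = √(μ/r₁) = √(1.26406×10^8/79400) = 39.90 km/s.
Transfer-orbit speed at r₁ (vis-viva): v_p = √[μ(2/r₁ − 1/a_t)] = 53.76 km/s.
First burn Δv₁ = |v_p − v₁| = 13.86 km/s.
Circular speed at r₂: v₂ = √(μ/r₂) = 12.73 km/s.
Transfer-orbit speed at r₂: v_a = √[μ(2/r₂ − 1/a_t)] = 5.472 km/s.
Second burn Δv₂ = |v₂ − v_a| = 7.258 km/s.
Total Δv = Δv₁ + Δv₂ = 21.12 km/s.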